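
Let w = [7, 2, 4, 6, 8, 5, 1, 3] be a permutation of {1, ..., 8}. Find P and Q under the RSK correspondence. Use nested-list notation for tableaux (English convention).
P = [[1, 3, 5, 8], [2, 4], [6], [7]], Q = [[1, 3, 4, 5], [2, 8], [6], [7]]

Insert each entry of the permutation into P by Schensted row insertion, recording in Q the position of each new cell.

After inserting 7: P = [[7]].
After inserting 2: P = [[2], [7]].
After inserting 4: P = [[2, 4], [7]].
After inserting 6: P = [[2, 4, 6], [7]].
After inserting 8: P = [[2, 4, 6, 8], [7]].
After inserting 5: P = [[2, 4, 5, 8], [6], [7]].
After inserting 1: P = [[1, 4, 5, 8], [2], [6], [7]].
After inserting 3: P = [[1, 3, 5, 8], [2, 4], [6], [7]].

So P = [[1, 3, 5, 8], [2, 4], [6], [7]], Q = [[1, 3, 4, 5], [2, 8], [6], [7]].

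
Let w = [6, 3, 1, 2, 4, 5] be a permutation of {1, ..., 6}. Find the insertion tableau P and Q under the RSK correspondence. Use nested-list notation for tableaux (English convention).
P = [[1, 2, 4, 5], [3], [6]], Q = [[1, 4, 5, 6], [2], [3]]

Insert each entry of the permutation into P by Schensted row insertion, recording in Q the position of each new cell.

Insert 6: appended to row 1. P = [[6]], Q = [[1]].
Insert 3: 3 bumps 6 from row 1; 6 starts row 2. P = [[3], [6]], Q = [[1], [2]].
Insert 1: 1 bumps 3 from row 1; 3 bumps 6 from row 2; 6 starts row 3. P = [[1], [3], [6]], Q = [[1], [2], [3]].
Insert 2: appended to row 1. P = [[1, 2], [3], [6]], Q = [[1, 4], [2], [3]].
Insert 4: appended to row 1. P = [[1, 2, 4], [3], [6]], Q = [[1, 4, 5], [2], [3]].
Insert 5: appended to row 1. P = [[1, 2, 4, 5], [3], [6]], Q = [[1, 4, 5, 6], [2], [3]].

So P = [[1, 2, 4, 5], [3], [6]], Q = [[1, 4, 5, 6], [2], [3]].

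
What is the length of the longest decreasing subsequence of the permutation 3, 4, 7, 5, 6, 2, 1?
4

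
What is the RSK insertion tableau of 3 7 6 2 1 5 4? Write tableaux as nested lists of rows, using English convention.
After inserting 3: P = [[3]].
After inserting 7: P = [[3, 7]].
After inserting 6: P = [[3, 6], [7]].
After inserting 2: P = [[2, 6], [3], [7]].
After inserting 1: P = [[1, 6], [2], [3], [7]].
After inserting 5: P = [[1, 5], [2, 6], [3], [7]].
After inserting 4: P = [[1, 4], [2, 5], [3, 6], [7]].

So P = [[1, 4], [2, 5], [3, 6], [7]].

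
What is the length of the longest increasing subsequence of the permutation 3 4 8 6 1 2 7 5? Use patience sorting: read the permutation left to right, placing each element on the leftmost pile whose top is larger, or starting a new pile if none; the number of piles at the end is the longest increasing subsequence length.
3: new pile. tops = [3]
4: new pile. tops = [3, 4]
8: new pile. tops = [3, 4, 8]
6: onto pile 3 (replacing 8). tops = [3, 4, 6]
1: onto pile 1 (replacing 3). tops = [1, 4, 6]
2: onto pile 2 (replacing 4). tops = [1, 2, 6]
7: new pile. tops = [1, 2, 6, 7]
5: onto pile 3 (replacing 6). tops = [1, 2, 5, 7]

4 piles, so the longest increasing subsequence has length 4.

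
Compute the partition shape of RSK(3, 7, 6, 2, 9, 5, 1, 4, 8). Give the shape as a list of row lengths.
Row-insert each entry into an empty tableau.

After inserting 3: P = [[3]].
After inserting 7: P = [[3, 7]].
After inserting 6: P = [[3, 6], [7]].
After inserting 2: P = [[2, 6], [3], [7]].
After inserting 9: P = [[2, 6, 9], [3], [7]].
After inserting 5: P = [[2, 5, 9], [3, 6], [7]].
After inserting 1: P = [[1, 5, 9], [2, 6], [3], [7]].
After inserting 4: P = [[1, 4, 9], [2, 5], [3, 6], [7]].
After inserting 8: P = [[1, 4, 8], [2, 5, 9], [3, 6], [7]].

The final insertion tableau P = [[1, 4, 8], [2, 5, 9], [3, 6], [7]] has shape [3, 3, 2, 1].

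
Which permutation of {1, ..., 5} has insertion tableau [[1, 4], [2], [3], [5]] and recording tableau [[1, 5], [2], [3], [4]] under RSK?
Reverse the RSK construction: for i from n down to 1, find the cell of Q containing i, remove the entry at that cell from P, and reverse-bump it up through P; the value ejected from row 1 is w(i).

Step i=5: Q has 5 at row 1, column 2; remove that cell from P, ejecting 4. So w(5) = 4. P is now [[1], [2], [3], [5]].
Step i=4: Q has 4 at row 4, column 1; remove 5 from row 4 of P and reverse-bump: 5 enters row 3 and ejects 3; 3 enters row 2 and ejects 2; 2 enters row 1 and ejects 1. So w(4) = 1. P is now [[2], [3], [5]].
Step i=3: Q has 3 at row 3, column 1; remove 5 from row 3 of P and reverse-bump: 5 enters row 2 and ejects 3; 3 enters row 1 and ejects 2. So w(3) = 2. P is now [[3], [5]].
Step i=2: Q has 2 at row 2, column 1; remove 5 from row 2 of P and reverse-bump: 5 enters row 1 and ejects 3. So w(2) = 3. P is now [[5]].
Step i=1: Q has 1 at row 1, column 1; remove that cell from P, ejecting 5. So w(1) = 5. P is now [].

So w = 5 3 2 1 4.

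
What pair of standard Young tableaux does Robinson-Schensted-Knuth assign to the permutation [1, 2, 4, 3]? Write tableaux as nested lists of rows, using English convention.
P = [[1, 2, 3], [4]], Q = [[1, 2, 3], [4]]

Insert each entry of the permutation into P by Schensted row insertion, recording in Q the position of each new cell.

Insert 1: appended to row 1. P = [[1]], Q = [[1]].
Insert 2: appended to row 1. P = [[1, 2]], Q = [[1, 2]].
Insert 4: appended to row 1. P = [[1, 2, 4]], Q = [[1, 2, 3]].
Insert 3: 3 bumps 4 from row 1; 4 starts row 2. P = [[1, 2, 3], [4]], Q = [[1, 2, 3], [4]].

So P = [[1, 2, 3], [4]], Q = [[1, 2, 3], [4]].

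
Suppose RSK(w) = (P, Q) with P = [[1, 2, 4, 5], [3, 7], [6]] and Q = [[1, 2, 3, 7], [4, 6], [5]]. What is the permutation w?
1 6 7 3 2 4 5

Reverse the RSK construction: for i from n down to 1, find the cell of Q containing i, remove the entry at that cell from P, and reverse-bump it up through P; the value ejected from row 1 is w(i).

Step i=7: Q has 7 at row 1, column 4; remove that cell from P, ejecting 5. So w(7) = 5. P is now [[1, 2, 4], [3, 7], [6]].
Step i=6: Q has 6 at row 2, column 2; remove 7 from row 2 of P and reverse-bump: 7 enters row 1 and ejects 4. So w(6) = 4. P is now [[1, 2, 7], [3], [6]].
Step i=5: Q has 5 at row 3, column 1; remove 6 from row 3 of P and reverse-bump: 6 enters row 2 and ejects 3; 3 enters row 1 and ejects 2. So w(5) = 2. P is now [[1, 3, 7], [6]].
Step i=4: Q has 4 at row 2, column 1; remove 6 from row 2 of P and reverse-bump: 6 enters row 1 and ejects 3. So w(4) = 3. P is now [[1, 6, 7]].
Step i=3: Q has 3 at row 1, column 3; remove that cell from P, ejecting 7. So w(3) = 7. P is now [[1, 6]].
Step i=2: Q has 2 at row 1, column 2; remove that cell from P, ejecting 6. So w(2) = 6. P is now [[1]].
Step i=1: Q has 1 at row 1, column 1; remove that cell from P, ejecting 1. So w(1) = 1. P is now [].

So w = 1 6 7 3 2 4 5.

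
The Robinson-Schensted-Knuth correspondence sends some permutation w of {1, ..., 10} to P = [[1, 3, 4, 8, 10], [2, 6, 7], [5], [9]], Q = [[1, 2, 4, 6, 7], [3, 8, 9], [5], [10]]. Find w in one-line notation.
Reverse the RSK construction: for i from n down to 1, find the cell of Q containing i, remove the entry at that cell from P, and reverse-bump it up through P; the value ejected from row 1 is w(i).

Step i=10: Q has 10 at row 4, column 1; remove 9 from row 4 of P and reverse-bump: 9 enters row 3 and ejects 5; 5 enters row 2 and ejects 2; 2 enters row 1 and ejects 1. So w(10) = 1. P is now [[2, 3, 4, 8, 10], [5, 6, 7], [9]].
Step i=9: Q has 9 at row 2, column 3; remove 7 from row 2 of P and reverse-bump: 7 enters row 1 and ejects 4. So w(9) = 4. P is now [[2, 3, 7, 8, 10], [5, 6], [9]].
Step i=8: Q has 8 at row 2, column 2; remove 6 from row 2 of P and reverse-bump: 6 enters row 1 and ejects 3. So w(8) = 3. P is now [[2, 6, 7, 8, 10], [5], [9]].
Step i=7: Q has 7 at row 1, column 5; remove that cell from P, ejecting 10. So w(7) = 10. P is now [[2, 6, 7, 8], [5], [9]].
Step i=6: Q has 6 at row 1, column 4; remove that cell from P, ejecting 8. So w(6) = 8. P is now [[2, 6, 7], [5], [9]].
Step i=5: Q has 5 at row 3, column 1; remove 9 from row 3 of P and reverse-bump: 9 enters row 2 and ejects 5; 5 enters row 1 and ejects 2. So w(5) = 2. P is now [[5, 6, 7], [9]].
Step i=4: Q has 4 at row 1, column 3; remove that cell from P, ejecting 7. So w(4) = 7. P is now [[5, 6], [9]].
Step i=3: Q has 3 at row 2, column 1; remove 9 from row 2 of P and reverse-bump: 9 enters row 1 and ejects 6. So w(3) = 6. P is now [[5, 9]].
Step i=2: Q has 2 at row 1, column 2; remove that cell from P, ejecting 9. So w(2) = 9. P is now [[5]].
Step i=1: Q has 1 at row 1, column 1; remove that cell from P, ejecting 5. So w(1) = 5. P is now [].

So w = 5 9 6 7 2 8 10 3 4 1.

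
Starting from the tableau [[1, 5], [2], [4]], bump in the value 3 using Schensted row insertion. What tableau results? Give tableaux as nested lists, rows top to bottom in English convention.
In row 1, 3 replaces 5 (the leftmost entry greater than 3); 5 is bumped to row 2. 5 is appended to row 2. The new tableau is [[1, 3], [2, 5], [4]].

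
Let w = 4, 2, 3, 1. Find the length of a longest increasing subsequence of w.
2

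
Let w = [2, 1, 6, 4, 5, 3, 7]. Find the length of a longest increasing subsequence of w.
4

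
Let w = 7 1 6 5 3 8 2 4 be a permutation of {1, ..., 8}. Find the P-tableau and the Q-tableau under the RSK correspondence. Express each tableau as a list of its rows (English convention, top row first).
Insert each entry of the permutation into P by Schensted row insertion, recording in Q the position of each new cell.

Insert 7: appended to row 1. P = [[7]].
Insert 1: 1 bumps 7 from row 1; 7 starts row 2. P = [[1], [7]].
Insert 6: appended to row 1. P = [[1, 6], [7]].
Insert 5: 5 bumps 6 from row 1; 6 bumps 7 from row 2; 7 starts row 3. P = [[1, 5], [6], [7]].
Insert 3: 3 bumps 5 from row 1; 5 bumps 6 from row 2; 6 bumps 7 from row 3; 7 starts row 4. P = [[1, 3], [5], [6], [7]].
Insert 8: appended to row 1. P = [[1, 3, 8], [5], [6], [7]].
Insert 2: 2 bumps 3 from row 1; 3 bumps 5 from row 2; 5 bumps 6 from row 3; 6 bumps 7 from row 4; 7 starts row 5. P = [[1, 2, 8], [3], [5], [6], [7]].
Insert 4: 4 bumps 8 from row 1; 8 appends to row 2. P = [[1, 2, 4], [3, 8], [5], [6], [7]].

So P = [[1, 2, 4], [3, 8], [5], [6], [7]], Q = [[1, 3, 6], [2, 8], [4], [5], [7]].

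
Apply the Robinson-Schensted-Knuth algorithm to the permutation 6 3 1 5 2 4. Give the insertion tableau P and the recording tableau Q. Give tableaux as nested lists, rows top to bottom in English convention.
Insert each entry of the permutation into P by Schensted row insertion, recording in Q the position of each new cell.

After inserting 6: P = [[6]].
After inserting 3: P = [[3], [6]].
After inserting 1: P = [[1], [3], [6]].
After inserting 5: P = [[1, 5], [3], [6]].
After inserting 2: P = [[1, 2], [3, 5], [6]].
After inserting 4: P = [[1, 2, 4], [3, 5], [6]].

So P = [[1, 2, 4], [3, 5], [6]], Q = [[1, 4, 6], [2, 5], [3]].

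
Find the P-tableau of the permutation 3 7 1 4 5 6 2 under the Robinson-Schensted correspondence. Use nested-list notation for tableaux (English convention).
After inserting 3: P = [[3]].
After inserting 7: P = [[3, 7]].
After inserting 1: P = [[1, 7], [3]].
After inserting 4: P = [[1, 4], [3, 7]].
After inserting 5: P = [[1, 4, 5], [3, 7]].
After inserting 6: P = [[1, 4, 5, 6], [3, 7]].
After inserting 2: P = [[1, 2, 5, 6], [3, 4], [7]].

So P = [[1, 2, 5, 6], [3, 4], [7]].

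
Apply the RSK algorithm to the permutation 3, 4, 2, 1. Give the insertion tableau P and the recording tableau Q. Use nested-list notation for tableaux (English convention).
Insert each entry of the permutation into P by Schensted row insertion, recording in Q the position of each new cell.

Insert 3: appended to row 1. P = [[3]].
Insert 4: appended to row 1. P = [[3, 4]].
Insert 2: 2 bumps 3 from row 1; 3 starts row 2. P = [[2, 4], [3]].
Insert 1: 1 bumps 2 from row 1; 2 bumps 3 from row 2; 3 starts row 3. P = [[1, 4], [2], [3]].

So P = [[1, 4], [2], [3]], Q = [[1, 2], [3], [4]].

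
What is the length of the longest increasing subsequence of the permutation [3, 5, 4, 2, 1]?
2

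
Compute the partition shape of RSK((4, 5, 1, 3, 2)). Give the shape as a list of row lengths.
RSK row insertion gives P = [[1, 2], [3, 5], [4]], which has shape [2, 2, 1].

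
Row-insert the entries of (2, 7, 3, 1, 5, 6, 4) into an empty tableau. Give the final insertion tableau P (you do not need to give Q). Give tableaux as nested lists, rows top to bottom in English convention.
P = [[1, 3, 4, 6], [2, 5], [7]]

Insert 2: appended to row 1. P = [[2]].
Insert 7: appended to row 1. P = [[2, 7]].
Insert 3: 3 bumps 7 from row 1; 7 starts row 2. P = [[2, 3], [7]].
Insert 1: 1 bumps 2 from row 1; 2 bumps 7 from row 2; 7 starts row 3. P = [[1, 3], [2], [7]].
Insert 5: appended to row 1. P = [[1, 3, 5], [2], [7]].
Insert 6: appended to row 1. P = [[1, 3, 5, 6], [2], [7]].
Insert 4: 4 bumps 5 from row 1; 5 appends to row 2. P = [[1, 3, 4, 6], [2, 5], [7]].

So P = [[1, 3, 4, 6], [2, 5], [7]].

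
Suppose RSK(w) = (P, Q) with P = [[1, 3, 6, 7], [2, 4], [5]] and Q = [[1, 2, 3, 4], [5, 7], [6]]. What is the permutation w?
2 5 6 7 4 1 3

Reverse the RSK construction: for i from n down to 1, find the cell of Q containing i, remove the entry at that cell from P, and reverse-bump it up through P; the value ejected from row 1 is w(i).

Step i=7: Q has 7 at row 2, column 2; remove 4 from row 2 of P and reverse-bump: 4 enters row 1 and ejects 3. So w(7) = 3. P is now [[1, 4, 6, 7], [2], [5]].
Step i=6: Q has 6 at row 3, column 1; remove 5 from row 3 of P and reverse-bump: 5 enters row 2 and ejects 2; 2 enters row 1 and ejects 1. So w(6) = 1. P is now [[2, 4, 6, 7], [5]].
Step i=5: Q has 5 at row 2, column 1; remove 5 from row 2 of P and reverse-bump: 5 enters row 1 and ejects 4. So w(5) = 4. P is now [[2, 5, 6, 7]].
Step i=4: Q has 4 at row 1, column 4; remove that cell from P, ejecting 7. So w(4) = 7. P is now [[2, 5, 6]].
Step i=3: Q has 3 at row 1, column 3; remove that cell from P, ejecting 6. So w(3) = 6. P is now [[2, 5]].
Step i=2: Q has 2 at row 1, column 2; remove that cell from P, ejecting 5. So w(2) = 5. P is now [[2]].
Step i=1: Q has 1 at row 1, column 1; remove that cell from P, ejecting 2. So w(1) = 2. P is now [].

So w = 2 5 6 7 4 1 3.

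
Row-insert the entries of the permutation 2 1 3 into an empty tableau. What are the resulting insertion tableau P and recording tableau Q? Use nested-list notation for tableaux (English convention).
Insert each entry of the permutation into P by Schensted row insertion, recording in Q the position of each new cell.

Insert 2: appended to row 1. P = [[2]], Q = [[1]].
Insert 1: 1 bumps 2 from row 1; 2 starts row 2. P = [[1], [2]], Q = [[1], [2]].
Insert 3: appended to row 1. P = [[1, 3], [2]], Q = [[1, 3], [2]].

So P = [[1, 3], [2]], Q = [[1, 3], [2]].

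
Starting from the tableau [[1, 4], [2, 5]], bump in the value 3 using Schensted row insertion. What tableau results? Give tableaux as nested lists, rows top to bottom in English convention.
[[1, 3], [2, 4], [5]]

In row 1, 3 replaces 4 (the leftmost entry greater than 3); 4 is bumped to row 2. In row 2, 4 replaces 5 (the leftmost entry greater than 4); 5 is bumped to row 3. 5 starts a new row 3. The new tableau is [[1, 3], [2, 4], [5]].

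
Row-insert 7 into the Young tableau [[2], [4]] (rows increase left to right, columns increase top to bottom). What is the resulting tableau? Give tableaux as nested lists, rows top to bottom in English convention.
[[2, 7], [4]]

7 is larger than every entry of row 1, so it is appended to row 1. The new tableau is [[2, 7], [4]].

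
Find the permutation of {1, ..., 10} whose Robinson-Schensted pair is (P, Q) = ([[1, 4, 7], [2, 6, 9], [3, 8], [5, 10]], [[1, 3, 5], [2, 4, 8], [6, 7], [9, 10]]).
5 3 10 8 9 2 6 7 1 4

Reverse the RSK construction: for i from n down to 1, find the cell of Q containing i, remove the entry at that cell from P, and reverse-bump it up through P; the value ejected from row 1 is w(i).

Step i=10: Q has 10 at row 4, column 2; remove 10 from row 4 of P and reverse-bump: 10 enters row 3 and ejects 8; 8 enters row 2 and ejects 6; 6 enters row 1 and ejects 4. So w(10) = 4. P is now [[1, 6, 7], [2, 8, 9], [3, 10], [5]].
Step i=9: Q has 9 at row 4, column 1; remove 5 from row 4 of P and reverse-bump: 5 enters row 3 and ejects 3; 3 enters row 2 and ejects 2; 2 enters row 1 and ejects 1. So w(9) = 1. P is now [[2, 6, 7], [3, 8, 9], [5, 10]].
Step i=8: Q has 8 at row 2, column 3; remove 9 from row 2 of P and reverse-bump: 9 enters row 1 and ejects 7. So w(8) = 7. P is now [[2, 6, 9], [3, 8], [5, 10]].
Step i=7: Q has 7 at row 3, column 2; remove 10 from row 3 of P and reverse-bump: 10 enters row 2 and ejects 8; 8 enters row 1 and ejects 6. So w(7) = 6. P is now [[2, 8, 9], [3, 10], [5]].
Step i=6: Q has 6 at row 3, column 1; remove 5 from row 3 of P and reverse-bump: 5 enters row 2 and ejects 3; 3 enters row 1 and ejects 2. So w(6) = 2. P is now [[3, 8, 9], [5, 10]].
Step i=5: Q has 5 at row 1, column 3; remove that cell from P, ejecting 9. So w(5) = 9. P is now [[3, 8], [5, 10]].
Step i=4: Q has 4 at row 2, column 2; remove 10 from row 2 of P and reverse-bump: 10 enters row 1 and ejects 8. So w(4) = 8. P is now [[3, 10], [5]].
Step i=3: Q has 3 at row 1, column 2; remove that cell from P, ejecting 10. So w(3) = 10. P is now [[3], [5]].
Step i=2: Q has 2 at row 2, column 1; remove 5 from row 2 of P and reverse-bump: 5 enters row 1 and ejects 3. So w(2) = 3. P is now [[5]].
Step i=1: Q has 1 at row 1, column 1; remove that cell from P, ejecting 5. So w(1) = 5. P is now [].

So w = 5 3 10 8 9 2 6 7 1 4.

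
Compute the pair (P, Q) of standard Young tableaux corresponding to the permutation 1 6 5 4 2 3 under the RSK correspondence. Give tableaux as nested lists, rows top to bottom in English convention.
Insert each entry of the permutation into P by Schensted row insertion, recording in Q the position of each new cell.

Insert 1: appended to row 1. P = [[1]], Q = [[1]].
Insert 6: appended to row 1. P = [[1, 6]], Q = [[1, 2]].
Insert 5: 5 bumps 6 from row 1; 6 starts row 2. P = [[1, 5], [6]], Q = [[1, 2], [3]].
Insert 4: 4 bumps 5 from row 1; 5 bumps 6 from row 2; 6 starts row 3. P = [[1, 4], [5], [6]], Q = [[1, 2], [3], [4]].
Insert 2: 2 bumps 4 from row 1; 4 bumps 5 from row 2; 5 bumps 6 from row 3; 6 starts row 4. P = [[1, 2], [4], [5], [6]], Q = [[1, 2], [3], [4], [5]].
Insert 3: appended to row 1. P = [[1, 2, 3], [4], [5], [6]], Q = [[1, 2, 6], [3], [4], [5]].

So P = [[1, 2, 3], [4], [5], [6]], Q = [[1, 2, 6], [3], [4], [5]].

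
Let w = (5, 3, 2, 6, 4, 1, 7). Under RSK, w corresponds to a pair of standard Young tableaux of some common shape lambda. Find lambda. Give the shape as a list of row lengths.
[3, 2, 1, 1]

Row-insert each entry into an empty tableau.

After inserting 5: P = [[5]].
After inserting 3: P = [[3], [5]].
After inserting 2: P = [[2], [3], [5]].
After inserting 6: P = [[2, 6], [3], [5]].
After inserting 4: P = [[2, 4], [3, 6], [5]].
After inserting 1: P = [[1, 4], [2, 6], [3], [5]].
After inserting 7: P = [[1, 4, 7], [2, 6], [3], [5]].

The final insertion tableau P = [[1, 4, 7], [2, 6], [3], [5]] has shape [3, 2, 1, 1].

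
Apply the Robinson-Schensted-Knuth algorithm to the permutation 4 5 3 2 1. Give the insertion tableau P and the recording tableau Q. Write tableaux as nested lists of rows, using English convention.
P = [[1, 5], [2], [3], [4]], Q = [[1, 2], [3], [4], [5]]

Insert each entry of the permutation into P by Schensted row insertion, recording in Q the position of each new cell.

After inserting 4: P = [[4]].
After inserting 5: P = [[4, 5]].
After inserting 3: P = [[3, 5], [4]].
After inserting 2: P = [[2, 5], [3], [4]].
After inserting 1: P = [[1, 5], [2], [3], [4]].

So P = [[1, 5], [2], [3], [4]], Q = [[1, 2], [3], [4], [5]].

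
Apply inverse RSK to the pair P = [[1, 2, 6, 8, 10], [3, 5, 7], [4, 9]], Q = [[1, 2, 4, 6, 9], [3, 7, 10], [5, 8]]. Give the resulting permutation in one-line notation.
Reverse the RSK construction: for i from n down to 1, find the cell of Q containing i, remove the entry at that cell from P, and reverse-bump it up through P; the value ejected from row 1 is w(i).

Step i=10: Q has 10 at row 2, column 3; remove 7 from row 2 of P and reverse-bump: 7 enters row 1 and ejects 6. So w(10) = 6. P is now [[1, 2, 7, 8, 10], [3, 5], [4, 9]].
Step i=9: Q has 9 at row 1, column 5; remove that cell from P, ejecting 10. So w(9) = 10. P is now [[1, 2, 7, 8], [3, 5], [4, 9]].
Step i=8: Q has 8 at row 3, column 2; remove 9 from row 3 of P and reverse-bump: 9 enters row 2 and ejects 5; 5 enters row 1 and ejects 2. So w(8) = 2. P is now [[1, 5, 7, 8], [3, 9], [4]].
Step i=7: Q has 7 at row 2, column 2; remove 9 from row 2 of P and reverse-bump: 9 enters row 1 and ejects 8. So w(7) = 8. P is now [[1, 5, 7, 9], [3], [4]].
Step i=6: Q has 6 at row 1, column 4; remove that cell from P, ejecting 9. So w(6) = 9. P is now [[1, 5, 7], [3], [4]].
Step i=5: Q has 5 at row 3, column 1; remove 4 from row 3 of P and reverse-bump: 4 enters row 2 and ejects 3; 3 enters row 1 and ejects 1. So w(5) = 1. P is now [[3, 5, 7], [4]].
Step i=4: Q has 4 at row 1, column 3; remove that cell from P, ejecting 7. So w(4) = 7. P is now [[3, 5], [4]].
Step i=3: Q has 3 at row 2, column 1; remove 4 from row 2 of P and reverse-bump: 4 enters row 1 and ejects 3. So w(3) = 3. P is now [[4, 5]].
Step i=2: Q has 2 at row 1, column 2; remove that cell from P, ejecting 5. So w(2) = 5. P is now [[4]].
Step i=1: Q has 1 at row 1, column 1; remove that cell from P, ejecting 4. So w(1) = 4. P is now [].

So w = 4 5 3 7 1 9 8 2 10 6.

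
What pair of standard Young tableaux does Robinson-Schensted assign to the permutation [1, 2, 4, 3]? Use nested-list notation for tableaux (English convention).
Insert each entry of the permutation into P by Schensted row insertion, recording in Q the position of each new cell.

Insert 1: appended to row 1. P = [[1]].
Insert 2: appended to row 1. P = [[1, 2]].
Insert 4: appended to row 1. P = [[1, 2, 4]].
Insert 3: 3 bumps 4 from row 1; 4 starts row 2. P = [[1, 2, 3], [4]].

So P = [[1, 2, 3], [4]], Q = [[1, 2, 3], [4]].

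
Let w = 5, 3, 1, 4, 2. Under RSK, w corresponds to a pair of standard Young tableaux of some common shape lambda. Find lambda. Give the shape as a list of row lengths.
[2, 2, 1]

RSK row insertion gives P = [[1, 2], [3, 4], [5]], which has shape [2, 2, 1].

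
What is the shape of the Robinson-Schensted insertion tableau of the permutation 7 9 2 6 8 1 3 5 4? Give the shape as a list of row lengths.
[3, 3, 2, 1]

Row-insert each entry into an empty tableau.

After inserting 7: P = [[7]].
After inserting 9: P = [[7, 9]].
After inserting 2: P = [[2, 9], [7]].
After inserting 6: P = [[2, 6], [7, 9]].
After inserting 8: P = [[2, 6, 8], [7, 9]].
After inserting 1: P = [[1, 6, 8], [2, 9], [7]].
After inserting 3: P = [[1, 3, 8], [2, 6], [7, 9]].
After inserting 5: P = [[1, 3, 5], [2, 6, 8], [7, 9]].
After inserting 4: P = [[1, 3, 4], [2, 5, 8], [6, 9], [7]].

The final insertion tableau P = [[1, 3, 4], [2, 5, 8], [6, 9], [7]] has shape [3, 3, 2, 1].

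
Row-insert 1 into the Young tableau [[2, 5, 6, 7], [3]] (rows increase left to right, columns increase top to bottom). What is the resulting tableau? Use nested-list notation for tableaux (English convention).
In row 1, 1 replaces 2 (the leftmost entry greater than 1); 2 is bumped to row 2. In row 2, 2 replaces 3 (the leftmost entry greater than 2); 3 is bumped to row 3. 3 starts a new row 3. The new tableau is [[1, 5, 6, 7], [2], [3]].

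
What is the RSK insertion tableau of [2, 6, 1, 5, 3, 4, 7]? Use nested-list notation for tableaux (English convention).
P = [[1, 3, 4, 7], [2, 5], [6]]

Insert 2: appended to row 1. P = [[2]].
Insert 6: appended to row 1. P = [[2, 6]].
Insert 1: 1 bumps 2 from row 1; 2 starts row 2. P = [[1, 6], [2]].
Insert 5: 5 bumps 6 from row 1; 6 appends to row 2. P = [[1, 5], [2, 6]].
Insert 3: 3 bumps 5 from row 1; 5 bumps 6 from row 2; 6 starts row 3. P = [[1, 3], [2, 5], [6]].
Insert 4: appended to row 1. P = [[1, 3, 4], [2, 5], [6]].
Insert 7: appended to row 1. P = [[1, 3, 4, 7], [2, 5], [6]].

So P = [[1, 3, 4, 7], [2, 5], [6]].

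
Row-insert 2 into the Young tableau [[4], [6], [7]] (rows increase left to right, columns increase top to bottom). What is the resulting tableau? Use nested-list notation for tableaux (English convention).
In row 1, 2 replaces 4 (the leftmost entry greater than 2); 4 is bumped to row 2. In row 2, 4 replaces 6 (the leftmost entry greater than 4); 6 is bumped to row 3. In row 3, 6 replaces 7 (the leftmost entry greater than 6); 7 is bumped to row 4. 7 starts a new row 4. The new tableau is [[2], [4], [6], [7]].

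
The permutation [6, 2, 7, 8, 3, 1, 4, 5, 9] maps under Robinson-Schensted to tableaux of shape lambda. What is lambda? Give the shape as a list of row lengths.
Row-insert each entry into an empty tableau.

After inserting 6: P = [[6]].
After inserting 2: P = [[2], [6]].
After inserting 7: P = [[2, 7], [6]].
After inserting 8: P = [[2, 7, 8], [6]].
After inserting 3: P = [[2, 3, 8], [6, 7]].
After inserting 1: P = [[1, 3, 8], [2, 7], [6]].
After inserting 4: P = [[1, 3, 4], [2, 7, 8], [6]].
After inserting 5: P = [[1, 3, 4, 5], [2, 7, 8], [6]].
After inserting 9: P = [[1, 3, 4, 5, 9], [2, 7, 8], [6]].

The final insertion tableau P = [[1, 3, 4, 5, 9], [2, 7, 8], [6]] has shape [5, 3, 1].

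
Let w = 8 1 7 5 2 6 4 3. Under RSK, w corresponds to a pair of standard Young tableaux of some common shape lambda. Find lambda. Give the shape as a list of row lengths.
Row-insert each entry into an empty tableau.

After inserting 8: P = [[8]].
After inserting 1: P = [[1], [8]].
After inserting 7: P = [[1, 7], [8]].
After inserting 5: P = [[1, 5], [7], [8]].
After inserting 2: P = [[1, 2], [5], [7], [8]].
After inserting 6: P = [[1, 2, 6], [5], [7], [8]].
After inserting 4: P = [[1, 2, 4], [5, 6], [7], [8]].
After inserting 3: P = [[1, 2, 3], [4, 6], [5], [7], [8]].

The final insertion tableau P = [[1, 2, 3], [4, 6], [5], [7], [8]] has shape [3, 2, 1, 1, 1].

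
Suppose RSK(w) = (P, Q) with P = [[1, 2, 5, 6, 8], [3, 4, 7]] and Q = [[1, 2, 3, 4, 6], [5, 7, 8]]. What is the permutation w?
Reverse the RSK construction: for i from n down to 1, find the cell of Q containing i, remove the entry at that cell from P, and reverse-bump it up through P; the value ejected from row 1 is w(i).

Step i=8: Q has 8 at row 2, column 3; remove 7 from row 2 of P and reverse-bump: 7 enters row 1 and ejects 6. So w(8) = 6. P is now [[1, 2, 5, 7, 8], [3, 4]].
Step i=7: Q has 7 at row 2, column 2; remove 4 from row 2 of P and reverse-bump: 4 enters row 1 and ejects 2. So w(7) = 2. P is now [[1, 4, 5, 7, 8], [3]].
Step i=6: Q has 6 at row 1, column 5; remove that cell from P, ejecting 8. So w(6) = 8. P is now [[1, 4, 5, 7], [3]].
Step i=5: Q has 5 at row 2, column 1; remove 3 from row 2 of P and reverse-bump: 3 enters row 1 and ejects 1. So w(5) = 1. P is now [[3, 4, 5, 7]].
Step i=4: Q has 4 at row 1, column 4; remove that cell from P, ejecting 7. So w(4) = 7. P is now [[3, 4, 5]].
Step i=3: Q has 3 at row 1, column 3; remove that cell from P, ejecting 5. So w(3) = 5. P is now [[3, 4]].
Step i=2: Q has 2 at row 1, column 2; remove that cell from P, ejecting 4. So w(2) = 4. P is now [[3]].
Step i=1: Q has 1 at row 1, column 1; remove that cell from P, ejecting 3. So w(1) = 3. P is now [].

So w = 3 4 5 7 1 8 2 6.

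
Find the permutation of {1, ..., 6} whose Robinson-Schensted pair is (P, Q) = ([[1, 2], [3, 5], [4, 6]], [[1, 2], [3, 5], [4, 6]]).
Reverse the RSK construction: for i from n down to 1, find the cell of Q containing i, remove the entry at that cell from P, and reverse-bump it up through P; the value ejected from row 1 is w(i).

Step i=6: Q has 6 at row 3, column 2; remove 6 from row 3 of P and reverse-bump: 6 enters row 2 and ejects 5; 5 enters row 1 and ejects 2. So w(6) = 2. P is now [[1, 5], [3, 6], [4]].
Step i=5: Q has 5 at row 2, column 2; remove 6 from row 2 of P and reverse-bump: 6 enters row 1 and ejects 5. So w(5) = 5. P is now [[1, 6], [3], [4]].
Step i=4: Q has 4 at row 3, column 1; remove 4 from row 3 of P and reverse-bump: 4 enters row 2 and ejects 3; 3 enters row 1 and ejects 1. So w(4) = 1. P is now [[3, 6], [4]].
Step i=3: Q has 3 at row 2, column 1; remove 4 from row 2 of P and reverse-bump: 4 enters row 1 and ejects 3. So w(3) = 3. P is now [[4, 6]].
Step i=2: Q has 2 at row 1, column 2; remove that cell from P, ejecting 6. So w(2) = 6. P is now [[4]].
Step i=1: Q has 1 at row 1, column 1; remove that cell from P, ejecting 4. So w(1) = 4. P is now [].

So w = 4 6 3 1 5 2.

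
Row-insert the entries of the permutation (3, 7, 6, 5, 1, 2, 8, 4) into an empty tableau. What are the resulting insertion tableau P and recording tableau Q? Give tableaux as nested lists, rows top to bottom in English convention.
Insert each entry of the permutation into P by Schensted row insertion, recording in Q the position of each new cell.

Insert 3: appended to row 1. P = [[3]].
Insert 7: appended to row 1. P = [[3, 7]].
Insert 6: 6 bumps 7 from row 1; 7 starts row 2. P = [[3, 6], [7]].
Insert 5: 5 bumps 6 from row 1; 6 bumps 7 from row 2; 7 starts row 3. P = [[3, 5], [6], [7]].
Insert 1: 1 bumps 3 from row 1; 3 bumps 6 from row 2; 6 bumps 7 from row 3; 7 starts row 4. P = [[1, 5], [3], [6], [7]].
Insert 2: 2 bumps 5 from row 1; 5 appends to row 2. P = [[1, 2], [3, 5], [6], [7]].
Insert 8: appended to row 1. P = [[1, 2, 8], [3, 5], [6], [7]].
Insert 4: 4 bumps 8 from row 1; 8 appends to row 2. P = [[1, 2, 4], [3, 5, 8], [6], [7]].

So P = [[1, 2, 4], [3, 5, 8], [6], [7]], Q = [[1, 2, 7], [3, 6, 8], [4], [5]].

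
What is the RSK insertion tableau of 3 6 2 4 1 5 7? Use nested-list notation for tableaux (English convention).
P = [[1, 4, 5, 7], [2, 6], [3]]

Insert 3: appended to row 1. P = [[3]].
Insert 6: appended to row 1. P = [[3, 6]].
Insert 2: 2 bumps 3 from row 1; 3 starts row 2. P = [[2, 6], [3]].
Insert 4: 4 bumps 6 from row 1; 6 appends to row 2. P = [[2, 4], [3, 6]].
Insert 1: 1 bumps 2 from row 1; 2 bumps 3 from row 2; 3 starts row 3. P = [[1, 4], [2, 6], [3]].
Insert 5: appended to row 1. P = [[1, 4, 5], [2, 6], [3]].
Insert 7: appended to row 1. P = [[1, 4, 5, 7], [2, 6], [3]].

So P = [[1, 4, 5, 7], [2, 6], [3]].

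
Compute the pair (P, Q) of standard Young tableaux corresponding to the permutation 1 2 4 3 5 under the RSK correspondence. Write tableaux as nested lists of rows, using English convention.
Insert each entry of the permutation into P by Schensted row insertion, recording in Q the position of each new cell.

Insert 1: appended to row 1. P = [[1]].
Insert 2: appended to row 1. P = [[1, 2]].
Insert 4: appended to row 1. P = [[1, 2, 4]].
Insert 3: 3 bumps 4 from row 1; 4 starts row 2. P = [[1, 2, 3], [4]].
Insert 5: appended to row 1. P = [[1, 2, 3, 5], [4]].

So P = [[1, 2, 3, 5], [4]], Q = [[1, 2, 3, 5], [4]].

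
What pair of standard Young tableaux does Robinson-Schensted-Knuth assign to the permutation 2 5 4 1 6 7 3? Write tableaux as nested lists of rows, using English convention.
P = [[1, 3, 6, 7], [2, 4], [5]], Q = [[1, 2, 5, 6], [3, 7], [4]]

Insert each entry of the permutation into P by Schensted row insertion, recording in Q the position of each new cell.

Insert 2: appended to row 1. P = [[2]], Q = [[1]].
Insert 5: appended to row 1. P = [[2, 5]], Q = [[1, 2]].
Insert 4: 4 bumps 5 from row 1; 5 starts row 2. P = [[2, 4], [5]], Q = [[1, 2], [3]].
Insert 1: 1 bumps 2 from row 1; 2 bumps 5 from row 2; 5 starts row 3. P = [[1, 4], [2], [5]], Q = [[1, 2], [3], [4]].
Insert 6: appended to row 1. P = [[1, 4, 6], [2], [5]], Q = [[1, 2, 5], [3], [4]].
Insert 7: appended to row 1. P = [[1, 4, 6, 7], [2], [5]], Q = [[1, 2, 5, 6], [3], [4]].
Insert 3: 3 bumps 4 from row 1; 4 appends to row 2. P = [[1, 3, 6, 7], [2, 4], [5]], Q = [[1, 2, 5, 6], [3, 7], [4]].

So P = [[1, 3, 6, 7], [2, 4], [5]], Q = [[1, 2, 5, 6], [3, 7], [4]].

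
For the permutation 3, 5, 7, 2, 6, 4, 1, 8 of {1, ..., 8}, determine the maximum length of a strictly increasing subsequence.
4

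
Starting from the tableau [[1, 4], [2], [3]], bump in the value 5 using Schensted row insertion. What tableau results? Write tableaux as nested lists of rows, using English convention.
[[1, 4, 5], [2], [3]]

5 is larger than every entry of row 1, so it is appended to row 1. The new tableau is [[1, 4, 5], [2], [3]].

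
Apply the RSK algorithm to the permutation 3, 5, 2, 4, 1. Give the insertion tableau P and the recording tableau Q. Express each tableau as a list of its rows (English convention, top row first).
Insert each entry of the permutation into P by Schensted row insertion, recording in Q the position of each new cell.

Insert 3: appended to row 1. P = [[3]], Q = [[1]].
Insert 5: appended to row 1. P = [[3, 5]], Q = [[1, 2]].
Insert 2: 2 bumps 3 from row 1; 3 starts row 2. P = [[2, 5], [3]], Q = [[1, 2], [3]].
Insert 4: 4 bumps 5 from row 1; 5 appends to row 2. P = [[2, 4], [3, 5]], Q = [[1, 2], [3, 4]].
Insert 1: 1 bumps 2 from row 1; 2 bumps 3 from row 2; 3 starts row 3. P = [[1, 4], [2, 5], [3]], Q = [[1, 2], [3, 4], [5]].

So P = [[1, 4], [2, 5], [3]], Q = [[1, 2], [3, 4], [5]].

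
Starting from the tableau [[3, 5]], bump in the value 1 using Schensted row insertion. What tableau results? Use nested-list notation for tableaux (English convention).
[[1, 5], [3]]

In row 1, 1 replaces 3 (the leftmost entry greater than 1); 3 is bumped to row 2. 3 starts a new row 2. The new tableau is [[1, 5], [3]].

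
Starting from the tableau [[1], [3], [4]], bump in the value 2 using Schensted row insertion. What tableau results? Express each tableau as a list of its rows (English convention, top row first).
[[1, 2], [3], [4]]

2 is larger than every entry of row 1, so it is appended to row 1. The new tableau is [[1, 2], [3], [4]].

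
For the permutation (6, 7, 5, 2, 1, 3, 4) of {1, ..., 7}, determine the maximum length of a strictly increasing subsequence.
3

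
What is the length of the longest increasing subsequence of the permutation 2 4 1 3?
2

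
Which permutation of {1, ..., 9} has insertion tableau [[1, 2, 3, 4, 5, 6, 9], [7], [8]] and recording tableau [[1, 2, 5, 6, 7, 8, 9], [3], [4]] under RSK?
Reverse the RSK construction: for i from n down to 1, find the cell of Q containing i, remove the entry at that cell from P, and reverse-bump it up through P; the value ejected from row 1 is w(i).

Step i=9: Q has 9 at row 1, column 7; remove that cell from P, ejecting 9. So w(9) = 9. P is now [[1, 2, 3, 4, 5, 6], [7], [8]].
Step i=8: Q has 8 at row 1, column 6; remove that cell from P, ejecting 6. So w(8) = 6. P is now [[1, 2, 3, 4, 5], [7], [8]].
Step i=7: Q has 7 at row 1, column 5; remove that cell from P, ejecting 5. So w(7) = 5. P is now [[1, 2, 3, 4], [7], [8]].
Step i=6: Q has 6 at row 1, column 4; remove that cell from P, ejecting 4. So w(6) = 4. P is now [[1, 2, 3], [7], [8]].
Step i=5: Q has 5 at row 1, column 3; remove that cell from P, ejecting 3. So w(5) = 3. P is now [[1, 2], [7], [8]].
Step i=4: Q has 4 at row 3, column 1; remove 8 from row 3 of P and reverse-bump: 8 enters row 2 and ejects 7; 7 enters row 1 and ejects 2. So w(4) = 2. P is now [[1, 7], [8]].
Step i=3: Q has 3 at row 2, column 1; remove 8 from row 2 of P and reverse-bump: 8 enters row 1 and ejects 7. So w(3) = 7. P is now [[1, 8]].
Step i=2: Q has 2 at row 1, column 2; remove that cell from P, ejecting 8. So w(2) = 8. P is now [[1]].
Step i=1: Q has 1 at row 1, column 1; remove that cell from P, ejecting 1. So w(1) = 1. P is now [].

So w = 1 8 7 2 3 4 5 6 9.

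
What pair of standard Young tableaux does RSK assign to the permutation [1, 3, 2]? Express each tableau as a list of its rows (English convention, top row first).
P = [[1, 2], [3]], Q = [[1, 2], [3]]

Insert each entry of the permutation into P by Schensted row insertion, recording in Q the position of each new cell.

After inserting 1: P = [[1]].
After inserting 3: P = [[1, 3]].
After inserting 2: P = [[1, 2], [3]].

So P = [[1, 2], [3]], Q = [[1, 2], [3]].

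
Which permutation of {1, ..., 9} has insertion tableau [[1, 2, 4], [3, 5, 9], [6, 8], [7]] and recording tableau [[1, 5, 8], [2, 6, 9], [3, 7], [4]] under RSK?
7 6 3 1 8 5 2 9 4

Reverse the RSK construction: for i from n down to 1, find the cell of Q containing i, remove the entry at that cell from P, and reverse-bump it up through P; the value ejected from row 1 is w(i).

Step i=9: Q has 9 at row 2, column 3; remove 9 from row 2 of P and reverse-bump: 9 enters row 1 and ejects 4. So w(9) = 4. P is now [[1, 2, 9], [3, 5], [6, 8], [7]].
Step i=8: Q has 8 at row 1, column 3; remove that cell from P, ejecting 9. So w(8) = 9. P is now [[1, 2], [3, 5], [6, 8], [7]].
Step i=7: Q has 7 at row 3, column 2; remove 8 from row 3 of P and reverse-bump: 8 enters row 2 and ejects 5; 5 enters row 1 and ejects 2. So w(7) = 2. P is now [[1, 5], [3, 8], [6], [7]].
Step i=6: Q has 6 at row 2, column 2; remove 8 from row 2 of P and reverse-bump: 8 enters row 1 and ejects 5. So w(6) = 5. P is now [[1, 8], [3], [6], [7]].
Step i=5: Q has 5 at row 1, column 2; remove that cell from P, ejecting 8. So w(5) = 8. P is now [[1], [3], [6], [7]].
Step i=4: Q has 4 at row 4, column 1; remove 7 from row 4 of P and reverse-bump: 7 enters row 3 and ejects 6; 6 enters row 2 and ejects 3; 3 enters row 1 and ejects 1. So w(4) = 1. P is now [[3], [6], [7]].
Step i=3: Q has 3 at row 3, column 1; remove 7 from row 3 of P and reverse-bump: 7 enters row 2 and ejects 6; 6 enters row 1 and ejects 3. So w(3) = 3. P is now [[6], [7]].
Step i=2: Q has 2 at row 2, column 1; remove 7 from row 2 of P and reverse-bump: 7 enters row 1 and ejects 6. So w(2) = 6. P is now [[7]].
Step i=1: Q has 1 at row 1, column 1; remove that cell from P, ejecting 7. So w(1) = 7. P is now [].

So w = 7 6 3 1 8 5 2 9 4.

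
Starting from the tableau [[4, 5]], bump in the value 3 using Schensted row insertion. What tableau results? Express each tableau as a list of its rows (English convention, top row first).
In row 1, 3 replaces 4 (the leftmost entry greater than 3); 4 is bumped to row 2. 4 starts a new row 2. The new tableau is [[3, 5], [4]].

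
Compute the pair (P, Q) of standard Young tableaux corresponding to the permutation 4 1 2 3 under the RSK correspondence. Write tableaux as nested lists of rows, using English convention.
Insert each entry of the permutation into P by Schensted row insertion, recording in Q the position of each new cell.

Insert 4: appended to row 1. P = [[4]], Q = [[1]].
Insert 1: 1 bumps 4 from row 1; 4 starts row 2. P = [[1], [4]], Q = [[1], [2]].
Insert 2: appended to row 1. P = [[1, 2], [4]], Q = [[1, 3], [2]].
Insert 3: appended to row 1. P = [[1, 2, 3], [4]], Q = [[1, 3, 4], [2]].

So P = [[1, 2, 3], [4]], Q = [[1, 3, 4], [2]].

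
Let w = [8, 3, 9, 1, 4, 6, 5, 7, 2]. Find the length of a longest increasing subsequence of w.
4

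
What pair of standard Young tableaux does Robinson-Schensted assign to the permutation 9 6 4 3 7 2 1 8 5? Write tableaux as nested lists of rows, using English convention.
Insert each entry of the permutation into P by Schensted row insertion, recording in Q the position of each new cell.

Insert 9: appended to row 1. P = [[9]].
Insert 6: 6 bumps 9 from row 1; 9 starts row 2. P = [[6], [9]].
Insert 4: 4 bumps 6 from row 1; 6 bumps 9 from row 2; 9 starts row 3. P = [[4], [6], [9]].
Insert 3: 3 bumps 4 from row 1; 4 bumps 6 from row 2; 6 bumps 9 from row 3; 9 starts row 4. P = [[3], [4], [6], [9]].
Insert 7: appended to row 1. P = [[3, 7], [4], [6], [9]].
Insert 2: 2 bumps 3 from row 1; 3 bumps 4 from row 2; 4 bumps 6 from row 3; 6 bumps 9 from row 4; 9 starts row 5. P = [[2, 7], [3], [4], [6], [9]].
Insert 1: 1 bumps 2 from row 1; 2 bumps 3 from row 2; 3 bumps 4 from row 3; 4 bumps 6 from row 4; 6 bumps 9 from row 5; 9 starts row 6. P = [[1, 7], [2], [3], [4], [6], [9]].
Insert 8: appended to row 1. P = [[1, 7, 8], [2], [3], [4], [6], [9]].
Insert 5: 5 bumps 7 from row 1; 7 appends to row 2. P = [[1, 5, 8], [2, 7], [3], [4], [6], [9]].

So P = [[1, 5, 8], [2, 7], [3], [4], [6], [9]], Q = [[1, 5, 8], [2, 9], [3], [4], [6], [7]].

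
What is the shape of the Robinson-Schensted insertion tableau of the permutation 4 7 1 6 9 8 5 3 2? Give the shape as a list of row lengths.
Row-insert each entry into an empty tableau.

After inserting 4: P = [[4]].
After inserting 7: P = [[4, 7]].
After inserting 1: P = [[1, 7], [4]].
After inserting 6: P = [[1, 6], [4, 7]].
After inserting 9: P = [[1, 6, 9], [4, 7]].
After inserting 8: P = [[1, 6, 8], [4, 7, 9]].
After inserting 5: P = [[1, 5, 8], [4, 6, 9], [7]].
After inserting 3: P = [[1, 3, 8], [4, 5, 9], [6], [7]].
After inserting 2: P = [[1, 2, 8], [3, 5, 9], [4], [6], [7]].

The final insertion tableau P = [[1, 2, 8], [3, 5, 9], [4], [6], [7]] has shape [3, 3, 1, 1, 1].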